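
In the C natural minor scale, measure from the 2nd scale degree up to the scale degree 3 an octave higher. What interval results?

minor ninth

Spelling the C natural minor scale: C D Eb F G Ab Bb.
The 2nd scale degree is D and the 3rd scale degree (up an octave) is Eb.
D up to Eb is 13 semitones, a half step narrower than a major ninth, so the interval is minor.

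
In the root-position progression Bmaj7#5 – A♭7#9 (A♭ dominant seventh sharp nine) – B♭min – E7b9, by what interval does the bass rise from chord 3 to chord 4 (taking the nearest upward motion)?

augmented fourth

The roots are B♭ and E.
B♭ up to E is 6 semitones, a half step wider than a perfect fourth, so the interval is augmented.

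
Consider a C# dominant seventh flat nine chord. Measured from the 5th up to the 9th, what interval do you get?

Spelling the chord: C# E# G# B D.
5th = G#; 9th = D.
G# up to D is 6 semitones, a half step narrower than a perfect fifth, so the interval is diminished.

diminished 5th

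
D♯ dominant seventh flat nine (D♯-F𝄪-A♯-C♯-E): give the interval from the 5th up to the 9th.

So we need the interval from A♯ up to E.
A♯ up to E is 6 semitones, a half step narrower than a perfect fifth, so the interval is diminished.

diminished 5th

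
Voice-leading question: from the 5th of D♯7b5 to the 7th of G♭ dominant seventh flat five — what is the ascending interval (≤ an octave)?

diminished 6th

D♯7b5 has A as its 5th, and G♭ dominant seventh flat five has F♭ as its 7th.
6 letter names make it a sixth; at 7 semitones (a whole step narrower than major) the quality is diminished.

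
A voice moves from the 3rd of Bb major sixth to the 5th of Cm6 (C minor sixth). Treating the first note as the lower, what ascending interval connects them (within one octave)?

Bb major sixth has D as its 3rd, and Cm6 (C minor sixth) has G as its 5th.
From D to G is 5 semitones, exactly the perfect fourth.

P4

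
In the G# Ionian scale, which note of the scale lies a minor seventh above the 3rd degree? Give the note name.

A#

The scale is G# A# B# C# D# E# F##.
The 3rd degree is B#; a minor seventh above that is A# — scale degree 2.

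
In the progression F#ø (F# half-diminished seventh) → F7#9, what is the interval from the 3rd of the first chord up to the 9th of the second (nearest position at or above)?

F#ø (F# half-diminished seventh) has A as its 3rd, and F7#9 has G# as its 9th.
Counting 7 letters and 11 half steps from A gives a major seventh.

major 7th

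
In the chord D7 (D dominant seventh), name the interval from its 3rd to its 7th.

D dominant seventh: D-F#-A-C.
So we need the interval from F# up to C.
F# up to C is 6 semitones, a half step narrower than a perfect fifth, so the interval is diminished.

diminished 5th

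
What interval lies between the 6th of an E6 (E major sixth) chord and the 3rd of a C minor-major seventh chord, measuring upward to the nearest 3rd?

E6 (E major sixth) has C# as its 6th, and C minor-major seventh has Eb as its 3rd.
C# up to Eb is 2 semitones, a whole step narrower than a major third, so the interval is diminished.

d3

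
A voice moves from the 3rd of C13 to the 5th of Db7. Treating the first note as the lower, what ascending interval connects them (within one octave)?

diminished fourth

C13 has E as its 3rd, and Db7 has Ab as its 5th.
From E to Ab: 4 semitones over a fourth = diminished.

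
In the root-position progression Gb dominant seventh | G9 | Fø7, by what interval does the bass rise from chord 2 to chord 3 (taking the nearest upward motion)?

minor 7th

The roots are G and F.
G up to F is 10 semitones, a half step narrower than a major seventh, so the interval is minor.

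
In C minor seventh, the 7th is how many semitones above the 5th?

Cmin7 is spelled C, Eb, G, Bb.
G to Bb is a minor third: 3 semitones.

3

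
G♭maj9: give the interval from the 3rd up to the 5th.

minor third

Spelling the chord: G♭-B♭-D♭-F-A♭.
The 3rd is B♭ and the 5th is D♭.
B♭ up to D♭ is 3 semitones, a half step narrower than a major third, so the interval is minor.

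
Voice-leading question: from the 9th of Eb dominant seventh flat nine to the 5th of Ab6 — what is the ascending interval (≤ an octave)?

The 9th of Eb dominant seventh flat nine is Fb; the 5th of Ab6 is Eb.
Fb up to Eb spans 7 letter names and 11 semitones — a major seventh.

M7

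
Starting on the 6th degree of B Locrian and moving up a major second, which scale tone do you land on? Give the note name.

The scale is B C D E F G A.
The 6th degree is G; a major second above that is A — scale degree 7.

A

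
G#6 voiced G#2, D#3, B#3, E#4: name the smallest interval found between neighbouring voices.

Adjacent intervals: G#2→D#3 = perfect fifth; D#3→B#3 = major sixth; B#3→E#4 = perfect fourth.
The smallest is B#3 to E#4, a perfect fourth (5 semitones).

perfect fourth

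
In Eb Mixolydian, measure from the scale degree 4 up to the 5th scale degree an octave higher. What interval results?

M9

Eb mixolydian: Eb F G Ab Bb C Db.
That puts Ab below Bb.
Counting 9 letters and 14 half steps from Ab gives a major ninth.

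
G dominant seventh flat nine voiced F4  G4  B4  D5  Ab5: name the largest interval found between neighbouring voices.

diminished fifth

Adjacent intervals: F4→G4 = major second; G4→B4 = major third; B4→D5 = minor third; D5→Ab5 = diminished fifth.
The largest is D5 to Ab5, a diminished fifth (6 semitones).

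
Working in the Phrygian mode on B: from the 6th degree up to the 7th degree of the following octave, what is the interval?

B phrygian: B C D E F# G A.
So we need the interval from G up to A.
From G to A is 14 semitones, exactly the major ninth.

M9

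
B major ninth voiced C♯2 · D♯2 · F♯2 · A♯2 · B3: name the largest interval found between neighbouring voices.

minor ninth

Adjacent intervals: C♯2→D♯2 = major second; D♯2→F♯2 = minor third; F♯2→A♯2 = major third; A♯2→B3 = minor ninth.
The largest is A♯2 to B3, a minor ninth (13 semitones).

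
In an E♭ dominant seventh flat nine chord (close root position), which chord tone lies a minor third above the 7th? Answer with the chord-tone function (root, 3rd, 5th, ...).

9th

E♭7b9 is spelled E♭-G-B♭-D♭-F♭.
The 7th is D♭. A minor third above D♭ is F♭.
F♭ is the chord's 9th.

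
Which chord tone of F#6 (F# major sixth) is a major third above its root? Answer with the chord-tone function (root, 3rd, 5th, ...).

F#6 is spelled F#, A#, C#, D#.
The root is F#. A major third above F# is A#.
A# is the chord's 3rd.

3rd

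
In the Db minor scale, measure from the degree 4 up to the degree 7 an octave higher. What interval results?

P11

The scale runs Db Eb Fb Gb Ab Bbb Cb.
That puts Gb below Cb.
From Gb to Cb is 17 semitones, exactly the perfect eleventh.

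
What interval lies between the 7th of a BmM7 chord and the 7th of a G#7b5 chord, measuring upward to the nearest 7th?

minor 6th

The 7th of BmM7 is A#; the 7th of G#7b5 is F#.
6 letter names make it a sixth; at 8 semitones (a half step narrower than major) the quality is minor.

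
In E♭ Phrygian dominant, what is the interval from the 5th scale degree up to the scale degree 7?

E♭ phrygian dominant: E♭ F♭ G A♭ B♭ C♭ D♭.
The 5th scale degree is B♭ and the 7th degree is D♭.
B♭ up to D♭ is 3 semitones, a half step narrower than a major third, so the interval is minor.

m3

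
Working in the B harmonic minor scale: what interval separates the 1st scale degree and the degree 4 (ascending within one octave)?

P4

Spelling the B harmonic minor scale: B C# D E F# G A#.
1st scale degree = B; scale degree 4 = E.
B up to E spans 4 letter names and 5 semitones — a perfect fourth.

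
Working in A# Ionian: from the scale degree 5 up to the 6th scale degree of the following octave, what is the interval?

A# major: A# B# C## D# E# F## G##.
So we need the interval from E# up to F##.
From E# to F## is 14 semitones, exactly the major ninth.

M9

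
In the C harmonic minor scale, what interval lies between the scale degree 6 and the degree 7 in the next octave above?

Spelling the C harmonic minor scale: C D E♭ F G A♭ B.
That puts A♭ below B.
9 letter names make it a ninth; at 15 semitones (a half step wider than major) the quality is augmented.

augmented ninth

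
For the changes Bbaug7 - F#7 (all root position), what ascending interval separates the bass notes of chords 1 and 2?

A5

The roots are Bb and F#.
5 letter names make it a fifth; at 8 semitones (a half step wider than perfect) the quality is augmented.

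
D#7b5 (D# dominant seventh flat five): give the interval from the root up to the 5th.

D#7b5 (D# dominant seventh flat five) is spelled D# F## A C#.
That puts D# below A.
From D# to A: 6 semitones over a fifth = diminished.

diminished fifth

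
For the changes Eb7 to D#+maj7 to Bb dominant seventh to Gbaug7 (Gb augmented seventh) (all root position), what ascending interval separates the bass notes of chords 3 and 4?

m6

The roots are Bb and Gb.
Bb up to Gb is 8 semitones, a half step narrower than a major sixth, so the interval is minor.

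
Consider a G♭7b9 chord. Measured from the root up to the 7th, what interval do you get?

G♭7b9 (G♭ dominant seventh flat nine): G♭-B♭-D♭-F♭-A𝄫.
That puts G♭ below F♭.
7 letter names make it a seventh; at 10 semitones (a half step narrower than major) the quality is minor.

minor 7th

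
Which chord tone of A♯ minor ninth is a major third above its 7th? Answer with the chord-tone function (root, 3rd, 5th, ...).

9th

Spelling the chord: A♯–C♯–E♯–G♯–B♯.
The 7th is G♯. A major third above G♯ is B♯.
B♯ is the chord's 9th.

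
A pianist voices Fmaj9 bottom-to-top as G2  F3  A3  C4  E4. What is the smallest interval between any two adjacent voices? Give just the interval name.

minor 3rd

Adjacent intervals: G2→F3 = minor seventh; F3→A3 = major third; A3→C4 = minor third; C4→E4 = major third.
The smallest is A3 to C4, a minor third (3 semitones).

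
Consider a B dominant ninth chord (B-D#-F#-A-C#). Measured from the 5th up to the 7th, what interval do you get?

minor third

The 5th is F# and the 7th is A.
F# up to A is 3 semitones, a half step narrower than a major third, so the interval is minor.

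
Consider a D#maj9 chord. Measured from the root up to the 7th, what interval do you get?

major seventh

D#maj9 (D# major ninth) is spelled D#–F##–A#–C##–E#.
Root = D#; 7th = C##.
Counting 7 letters and 11 half steps from D# gives a major seventh.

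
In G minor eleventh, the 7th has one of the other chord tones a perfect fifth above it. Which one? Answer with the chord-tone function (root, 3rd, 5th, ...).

11th

G minor eleventh is spelled G–B♭–D–F–A–C.
The 7th is F. A perfect fifth above F is C.
C is the chord's 11th.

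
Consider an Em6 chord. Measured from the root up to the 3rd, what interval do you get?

Em6: E, G, B, C♯.
The root is E and the 3rd is G.
From E to G: 3 semitones over a third = minor.

minor third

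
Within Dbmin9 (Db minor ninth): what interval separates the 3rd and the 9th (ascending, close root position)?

major 7th

The chord tones of Dbm9 (Db minor ninth) are Db, Fb, Ab, Cb, Eb.
That puts Fb below Eb.
From Fb to Eb is 11 semitones, exactly the major seventh.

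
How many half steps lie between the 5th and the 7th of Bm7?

3

Spelling the chord: B–D–F#–A.
F# to A is a minor third: 3 semitones.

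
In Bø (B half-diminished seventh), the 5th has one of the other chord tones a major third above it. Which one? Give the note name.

A

Bø7 (B half-diminished seventh) is spelled B D F A.
The 5th is F. A major third above F is A.
A is the chord's 7th.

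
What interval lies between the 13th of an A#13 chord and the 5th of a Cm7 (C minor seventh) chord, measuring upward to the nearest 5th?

diminished second

The 13th of A#13 is F##; the 5th of Cm7 (C minor seventh) is G.
From F## to G: 0 semitones over a second = diminished.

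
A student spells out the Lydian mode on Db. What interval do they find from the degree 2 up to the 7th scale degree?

The scale runs Db Eb F G Ab Bb C.
The degree 2 is Eb and the scale degree 7 is C.
Eb up to C spans 6 letter names and 9 semitones — a major sixth.

major sixth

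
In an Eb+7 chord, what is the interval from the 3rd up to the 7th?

Spelling the chord: Eb–G–B–Db.
That puts G below Db.
From G to Db: 6 semitones over a fifth = diminished.

diminished 5th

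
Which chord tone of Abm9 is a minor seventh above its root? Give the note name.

Gb

Spelling the chord: Ab–Cb–Eb–Gb–Bb.
The root is Ab. A minor seventh above Ab is Gb.
Gb is the chord's 7th.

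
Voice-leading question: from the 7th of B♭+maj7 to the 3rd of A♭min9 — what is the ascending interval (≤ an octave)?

d3

B♭+maj7 has A as its 7th, and A♭min9 has C♭ as its 3rd.
A up to C♭ is 2 semitones, a whole step narrower than a major third, so the interval is diminished.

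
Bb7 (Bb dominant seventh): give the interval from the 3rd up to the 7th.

Bb7 (Bb dominant seventh) is spelled Bb-D-F-Ab.
So we need the interval from D up to Ab.
5 letter names make it a fifth; at 6 semitones (a half step narrower than perfect) the quality is diminished.
This 3–7 tritone is the characteristic tension at the heart of the dominant sound.

diminished fifth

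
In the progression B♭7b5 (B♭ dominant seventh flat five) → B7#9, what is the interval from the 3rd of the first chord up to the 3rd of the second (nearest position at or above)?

The 3rd of B♭7b5 (B♭ dominant seventh flat five) is D; the 3rd of B7#9 is D♯.
1 letter names make it a unison; at 1 semitone (a half step wider than perfect) the quality is augmented.

augmented unison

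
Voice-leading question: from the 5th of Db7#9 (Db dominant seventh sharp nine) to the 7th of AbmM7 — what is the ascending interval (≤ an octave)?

major seventh

Db7#9 (Db dominant seventh sharp nine) has Ab as its 5th, and AbmM7 has G as its 7th.
Counting 7 letters and 11 half steps from Ab gives a major seventh.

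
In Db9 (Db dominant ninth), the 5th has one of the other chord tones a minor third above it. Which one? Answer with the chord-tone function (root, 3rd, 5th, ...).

7th

Spelling the chord: Db-F-Ab-Cb-Eb.
The 5th is Ab. A minor third above Ab is Cb.
Cb is the chord's 7th.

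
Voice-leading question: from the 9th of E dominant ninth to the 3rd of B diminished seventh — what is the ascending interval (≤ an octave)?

The 9th of E dominant ninth is F#; the 3rd of B diminished seventh is D.
F# up to D is 8 semitones, a half step narrower than a major sixth, so the interval is minor.

minor 6th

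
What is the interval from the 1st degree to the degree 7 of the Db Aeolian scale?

Db natural minor: Db Eb Fb Gb Ab Bbb Cb.
So we need the interval from Db up to Cb.
From Db to Cb: 10 semitones over a seventh = minor.

minor seventh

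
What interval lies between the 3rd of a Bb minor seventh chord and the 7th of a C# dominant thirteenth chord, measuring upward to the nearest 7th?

A6

The 3rd of Bb minor seventh is Db; the 7th of C# dominant thirteenth is B.
From Db to B: 10 semitones over a sixth = augmented.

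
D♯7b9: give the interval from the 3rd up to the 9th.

The chord tones of D♯ dominant seventh flat nine are D♯ F𝄪 A♯ C♯ E.
3rd = F𝄪; 9th = E.
From F𝄪 to E: 9 semitones over a seventh = diminished.

d7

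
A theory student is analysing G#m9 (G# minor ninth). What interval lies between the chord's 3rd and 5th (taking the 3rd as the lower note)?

major third

Spelling the chord: G# B D# F# A#.
That puts B below D#.
From B to D# is 4 semitones, exactly the major third.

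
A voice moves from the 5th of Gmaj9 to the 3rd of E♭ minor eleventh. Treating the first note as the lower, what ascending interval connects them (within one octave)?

The 5th of Gmaj9 is D; the 3rd of E♭ minor eleventh is G♭.
From D to G♭: 4 semitones over a fourth = diminished.

diminished fourth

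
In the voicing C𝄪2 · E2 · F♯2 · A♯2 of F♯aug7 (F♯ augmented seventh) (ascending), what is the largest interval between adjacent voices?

Adjacent intervals: C𝄪2→E2 = diminished third; E2→F♯2 = major second; F♯2→A♯2 = major third.
The largest is F♯2 to A♯2, a major third (4 semitones).

M3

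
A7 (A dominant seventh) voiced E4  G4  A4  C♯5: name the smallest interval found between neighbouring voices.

Adjacent intervals: E4→G4 = minor third; G4→A4 = major second; A4→C♯5 = major third.
The smallest is G4 to A4, a major second (2 semitones).

major second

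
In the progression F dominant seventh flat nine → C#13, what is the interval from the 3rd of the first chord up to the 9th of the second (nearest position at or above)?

F dominant seventh flat nine has A as its 3rd, and C#13 has D# as its 9th.
From A to D#: 6 semitones over a fourth = augmented.

augmented fourth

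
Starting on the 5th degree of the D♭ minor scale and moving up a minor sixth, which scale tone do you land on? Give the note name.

The scale is D♭ E♭ F♭ G♭ A♭ B𝄫 C♭.
The 5th degree is A♭; a minor sixth above that is F♭ — scale degree 3.

Fb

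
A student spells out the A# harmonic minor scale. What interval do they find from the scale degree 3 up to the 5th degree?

The scale runs A# B# C# D# E# F# G##.
The scale degree 3 is C# and the 5th degree is E#.
C# up to E# spans 3 letter names and 4 semitones — a major third.

M3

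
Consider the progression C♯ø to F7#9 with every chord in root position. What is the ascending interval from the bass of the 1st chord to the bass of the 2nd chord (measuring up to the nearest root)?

The roots are C♯ and F.
4 letter names make it a fourth; at 4 semitones (a half step narrower than perfect) the quality is diminished.

diminished fourth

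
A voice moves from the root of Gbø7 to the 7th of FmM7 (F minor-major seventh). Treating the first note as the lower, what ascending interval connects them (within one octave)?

augmented sixth

Gbø7 has Gb as its root, and FmM7 (F minor-major seventh) has E as its 7th.
Gb up to E is 10 semitones, a half step wider than a major sixth, so the interval is augmented.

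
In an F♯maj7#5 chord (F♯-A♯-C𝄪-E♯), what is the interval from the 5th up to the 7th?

That puts C𝄪 below E♯.
From C𝄪 to E♯: 3 semitones over a third = minor.

minor third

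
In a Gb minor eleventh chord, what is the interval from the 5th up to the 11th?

minor seventh

Spelling the chord: Gb, Bbb, Db, Fb, Ab, Cb.
That puts Db below Cb.
7 letter names make it a seventh; at 10 semitones (a half step narrower than major) the quality is minor.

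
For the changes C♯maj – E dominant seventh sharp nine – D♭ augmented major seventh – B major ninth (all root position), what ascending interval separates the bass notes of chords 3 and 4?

augmented sixth

The roots are D♭ and B.
D♭ up to B is 10 semitones, a half step wider than a major sixth, so the interval is augmented.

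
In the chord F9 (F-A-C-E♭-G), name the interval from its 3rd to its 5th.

minor third

So we need the interval from A up to C.
3 letter names make it a third; at 3 semitones (a half step narrower than major) the quality is minor.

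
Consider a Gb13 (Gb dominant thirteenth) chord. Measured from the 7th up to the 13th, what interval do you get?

major 7th

Gb13 (Gb dominant thirteenth) is spelled Gb-Bb-Db-Fb-Ab-Eb.
So we need the interval from Fb up to Eb.
Counting 7 letters and 11 half steps from Fb gives a major seventh.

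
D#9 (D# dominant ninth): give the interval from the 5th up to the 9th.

The chord tones of D#9 (D# dominant ninth) are D#–F##–A#–C#–E#.
So we need the interval from A# up to E#.
A# up to E# spans 5 letter names and 7 semitones — a perfect fifth.

perfect fifth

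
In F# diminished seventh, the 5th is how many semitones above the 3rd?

3

F#dim7: F#–A–C–Eb.
A to C is a minor third: 3 semitones.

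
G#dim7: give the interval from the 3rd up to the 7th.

G#°7 is spelled G#–B–D–F.
That puts B below F.
B up to F is 6 semitones, a half step narrower than a perfect fifth, so the interval is diminished.

diminished 5th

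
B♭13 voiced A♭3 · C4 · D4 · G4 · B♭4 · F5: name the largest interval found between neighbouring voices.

Adjacent intervals: A♭3→C4 = major third; C4→D4 = major second; D4→G4 = perfect fourth; G4→B♭4 = minor third; B♭4→F5 = perfect fifth.
The largest is B♭4 to F5, a perfect fifth (7 semitones).

P5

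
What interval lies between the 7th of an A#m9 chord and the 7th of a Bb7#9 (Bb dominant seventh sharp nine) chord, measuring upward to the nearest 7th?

A#m9 has G# as its 7th, and Bb7#9 (Bb dominant seventh sharp nine) has Ab as its 7th.
From G# to Ab: 0 semitones over a second = diminished.

diminished second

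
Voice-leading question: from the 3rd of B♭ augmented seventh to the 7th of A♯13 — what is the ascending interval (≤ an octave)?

augmented fourth

The 3rd of B♭ augmented seventh is D; the 7th of A♯13 is G♯.
From D to G♯: 6 semitones over a fourth = augmented.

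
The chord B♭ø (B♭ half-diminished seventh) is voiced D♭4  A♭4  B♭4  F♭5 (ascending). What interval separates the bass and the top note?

The outer voices are D♭4 and F♭5.
D♭ up to F♭ is 15 semitones, a half step narrower than a major tenth, so the interval is minor.

minor tenth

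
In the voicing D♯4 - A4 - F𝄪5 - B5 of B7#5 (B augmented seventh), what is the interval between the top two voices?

Those voices are F𝄪5 and B5.
4 letter names make it a fourth; at 4 semitones (a half step narrower than perfect) the quality is diminished.

diminished fourth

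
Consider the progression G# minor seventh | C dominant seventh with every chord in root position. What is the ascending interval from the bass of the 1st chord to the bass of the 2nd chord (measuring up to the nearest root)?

The roots are G# and C.
From G# to C: 4 semitones over a fourth = diminished.

d4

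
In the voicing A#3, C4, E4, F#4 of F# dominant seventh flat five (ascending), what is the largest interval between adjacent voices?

M3

Adjacent intervals: A#3→C4 = diminished third; C4→E4 = major third; E4→F#4 = major second.
The largest is C4 to E4, a major third (4 semitones).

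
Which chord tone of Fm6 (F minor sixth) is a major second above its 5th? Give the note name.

D

Fmin6: F-Ab-C-D.
The 5th is C. A major second above C is D.
D is the chord's 6th.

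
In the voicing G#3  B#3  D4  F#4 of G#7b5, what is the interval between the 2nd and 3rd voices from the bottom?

d3

Those voices are B#3 and D4.
3 letter names make it a third; at 2 semitones (a whole step narrower than major) the quality is diminished.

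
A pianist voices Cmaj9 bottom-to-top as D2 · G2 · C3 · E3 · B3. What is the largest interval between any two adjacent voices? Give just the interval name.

Adjacent intervals: D2→G2 = perfect fourth; G2→C3 = perfect fourth; C3→E3 = major third; E3→B3 = perfect fifth.
The largest is E3 to B3, a perfect fifth (7 semitones).

P5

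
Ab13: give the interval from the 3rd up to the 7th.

Ab dominant thirteenth is spelled Ab–C–Eb–Gb–Bb–F.
So we need the interval from C up to Gb.
C up to Gb is 6 semitones, a half step narrower than a perfect fifth, so the interval is diminished.

d5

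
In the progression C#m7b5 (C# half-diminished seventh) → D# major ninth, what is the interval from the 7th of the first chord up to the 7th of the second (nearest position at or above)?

The 7th of C#m7b5 (C# half-diminished seventh) is B; the 7th of D# major ninth is C##.
B up to C## is 3 semitones, a half step wider than a major second, so the interval is augmented.

A2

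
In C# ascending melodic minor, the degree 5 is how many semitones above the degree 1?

7

The scale is C# D# E F# G# A# B#.
C# up to G# is a perfect fifth — 7 semitones.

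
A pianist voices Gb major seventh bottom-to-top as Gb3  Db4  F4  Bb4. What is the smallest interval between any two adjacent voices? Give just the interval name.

Adjacent intervals: Gb3→Db4 = perfect fifth; Db4→F4 = major third; F4→Bb4 = perfect fourth.
The smallest is Db4 to F4, a major third (4 semitones).

major third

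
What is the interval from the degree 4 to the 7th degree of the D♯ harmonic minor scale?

Spelling the D♯ harmonic minor scale: D♯ E♯ F♯ G♯ A♯ B C𝄪.
That puts G♯ below C𝄪.
From G♯ to C𝄪: 6 semitones over a fourth = augmented.

A4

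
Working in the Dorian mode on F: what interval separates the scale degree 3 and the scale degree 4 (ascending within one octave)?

The scale runs F G A♭ B♭ C D E♭.
That puts A♭ below B♭.
From A♭ to B♭ is 2 semitones, exactly the major second.

major 2nd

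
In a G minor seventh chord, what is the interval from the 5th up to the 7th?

Spelling the chord: G–Bb–D–F.
So we need the interval from D up to F.
From D to F: 3 semitones over a third = minor.

minor third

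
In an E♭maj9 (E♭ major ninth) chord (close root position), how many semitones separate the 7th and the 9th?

E♭maj9 (E♭ major ninth): E♭ G B♭ D F.
D to F is a minor third: 3 semitones.

3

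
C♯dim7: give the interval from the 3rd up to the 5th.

minor third

The chord tones of C♯dim7 are C♯ E G B♭.
The 3rd is E and the 5th is G.
E up to G is 3 semitones, a half step narrower than a major third, so the interval is minor.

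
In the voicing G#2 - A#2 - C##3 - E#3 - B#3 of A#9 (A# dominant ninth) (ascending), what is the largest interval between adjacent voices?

Adjacent intervals: G#2→A#2 = major second; A#2→C##3 = major third; C##3→E#3 = minor third; E#3→B#3 = perfect fifth.
The largest is E#3 to B#3, a perfect fifth (7 semitones).

perfect fifth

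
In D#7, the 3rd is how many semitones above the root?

Spelling the chord: D# F## A# C#.
D# to F## is a major third: 4 semitones.

4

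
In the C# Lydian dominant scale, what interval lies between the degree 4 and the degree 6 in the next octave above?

minor tenth

C# lydian dominant: C# D# E# F## G# A# B.
The degree 4 is F## and the scale degree 6 (up an octave) is A#.
F## up to A# is 15 semitones, a half step narrower than a major tenth, so the interval is minor.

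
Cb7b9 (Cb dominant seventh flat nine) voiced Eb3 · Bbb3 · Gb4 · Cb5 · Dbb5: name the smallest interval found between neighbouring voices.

Adjacent intervals: Eb3→Bbb3 = diminished fifth; Bbb3→Gb4 = major sixth; Gb4→Cb5 = perfect fourth; Cb5→Dbb5 = minor second.
The smallest is Cb5 to Dbb5, a minor second (1 semitone).

minor 2nd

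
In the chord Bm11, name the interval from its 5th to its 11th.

minor seventh

The chord tones of Bm11 are B-D-F#-A-C#-E.
The 5th is F# and the 11th is E.
F# up to E is 10 semitones, a half step narrower than a major seventh, so the interval is minor.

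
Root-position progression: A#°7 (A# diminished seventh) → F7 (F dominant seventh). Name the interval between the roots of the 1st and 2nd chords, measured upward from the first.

The roots are A# and F.
From A# to F: 7 semitones over a sixth = diminished.

diminished 6th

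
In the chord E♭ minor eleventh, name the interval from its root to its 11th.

The chord tones of E♭m11 are E♭, G♭, B♭, D♭, F, A♭.
The root is E♭ and the 11th is A♭.
Counting 11 letters and 17 half steps from E♭ gives a perfect eleventh.

perfect eleventh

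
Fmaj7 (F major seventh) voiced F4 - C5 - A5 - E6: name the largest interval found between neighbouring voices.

major sixth

Adjacent intervals: F4→C5 = perfect fifth; C5→A5 = major sixth; A5→E6 = perfect fifth.
The largest is C5 to A5, a major sixth (9 semitones).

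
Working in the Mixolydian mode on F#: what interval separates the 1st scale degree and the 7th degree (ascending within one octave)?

m7

F# mixolydian: F# G# A# B C# D# E.
The 1st scale degree is F# and the scale degree 7 is E.
7 letter names make it a seventh; at 10 semitones (a half step narrower than major) the quality is minor.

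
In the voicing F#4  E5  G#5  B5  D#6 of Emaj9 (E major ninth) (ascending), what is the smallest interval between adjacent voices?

Adjacent intervals: F#4→E5 = minor seventh; E5→G#5 = major third; G#5→B5 = minor third; B5→D#6 = major third.
The smallest is G#5 to B5, a minor third (3 semitones).

minor 3rd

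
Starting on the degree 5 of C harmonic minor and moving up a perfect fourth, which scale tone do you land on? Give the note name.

C

The scale is C D Eb F G Ab B.
The degree 5 is G; a perfect fourth above that is C — scale degree 1.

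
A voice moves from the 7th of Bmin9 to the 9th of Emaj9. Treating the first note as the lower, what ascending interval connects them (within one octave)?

major sixth

The 7th of Bmin9 is A; the 9th of Emaj9 is F♯.
A up to F♯ spans 6 letter names and 9 semitones — a major sixth.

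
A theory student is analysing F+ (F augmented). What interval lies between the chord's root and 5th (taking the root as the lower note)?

augmented fifth

Spelling the chord: F A C#.
That puts F below C#.
From F to C#: 8 semitones over a fifth = augmented.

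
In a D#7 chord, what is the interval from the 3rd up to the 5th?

The chord tones of D#7 (D# dominant seventh) are D#–F##–A#–C#.
The 3rd is F## and the 5th is A#.
3 letter names make it a third; at 3 semitones (a half step narrower than major) the quality is minor.

m3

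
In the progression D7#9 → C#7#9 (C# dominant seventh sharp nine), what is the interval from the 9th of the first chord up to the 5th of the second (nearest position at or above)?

D7#9 has E# as its 9th, and C#7#9 (C# dominant seventh sharp nine) has G# as its 5th.
3 letter names make it a third; at 3 semitones (a half step narrower than major) the quality is minor.

minor third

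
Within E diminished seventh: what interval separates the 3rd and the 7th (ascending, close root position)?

Edim7: E G Bb Db.
3rd = G; 7th = Db.
G up to Db is 6 semitones, a half step narrower than a perfect fifth, so the interval is diminished.

diminished fifth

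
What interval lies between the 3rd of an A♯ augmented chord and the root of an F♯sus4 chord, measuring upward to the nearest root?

A♯ augmented has C𝄪 as its 3rd, and F♯sus4 has F♯ as its root.
From C𝄪 to F♯: 4 semitones over a fourth = diminished.

diminished fourth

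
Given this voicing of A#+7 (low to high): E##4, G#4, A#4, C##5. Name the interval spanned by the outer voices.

minor 6th

The outer voices are E##4 and C##5.
From E## to C##: 8 semitones over a sixth = minor.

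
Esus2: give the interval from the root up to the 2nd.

Spelling the chord: E, F#, B.
The root is E and the 2nd is F#.
E up to F# spans 2 letter names and 2 semitones — a major second.

major second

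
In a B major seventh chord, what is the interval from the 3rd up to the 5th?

Spelling the chord: B–D♯–F♯–A♯.
The 3rd is D♯ and the 5th is F♯.
From D♯ to F♯: 3 semitones over a third = minor.

minor third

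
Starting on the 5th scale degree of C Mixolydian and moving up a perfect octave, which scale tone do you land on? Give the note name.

The scale is C D E F G A Bb.
The 5th scale degree is G; a perfect octave above that is G — scale degree 5.

G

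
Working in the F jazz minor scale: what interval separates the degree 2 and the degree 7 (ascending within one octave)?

major sixth

The scale runs F G A♭ B♭ C D E.
So we need the interval from G up to E.
Counting 6 letters and 9 half steps from G gives a major sixth.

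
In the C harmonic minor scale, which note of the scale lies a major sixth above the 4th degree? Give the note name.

The scale is C D Eb F G Ab B.
The 4th degree is F; a major sixth above that is D — scale degree 2.

D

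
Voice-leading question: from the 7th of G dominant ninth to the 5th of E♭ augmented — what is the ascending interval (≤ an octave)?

augmented fourth

The 7th of G dominant ninth is F; the 5th of E♭ augmented is B.
F up to B is 6 semitones, a half step wider than a perfect fourth, so the interval is augmented.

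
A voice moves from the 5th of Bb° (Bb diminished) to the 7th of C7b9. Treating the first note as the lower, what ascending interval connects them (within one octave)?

The 5th of Bb° (Bb diminished) is Fb; the 7th of C7b9 is Bb.
4 letter names make it a fourth; at 6 semitones (a half step wider than perfect) the quality is augmented.

augmented fourth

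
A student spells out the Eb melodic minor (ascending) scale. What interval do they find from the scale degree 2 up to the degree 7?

major sixth

Spelling the Eb melodic minor (ascending) scale: Eb F Gb Ab Bb C D.
So we need the interval from F up to D.
Counting 6 letters and 9 half steps from F gives a major sixth.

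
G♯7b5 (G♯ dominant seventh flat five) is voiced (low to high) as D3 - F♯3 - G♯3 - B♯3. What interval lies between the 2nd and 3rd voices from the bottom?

M2

Those voices are F♯3 and G♯3.
Counting 2 letters and 2 half steps from F♯ gives a major second.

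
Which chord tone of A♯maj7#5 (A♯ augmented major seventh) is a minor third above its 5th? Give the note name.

The chord tones of A♯maj7#5 are A♯-C𝄪-E𝄪-G𝄪.
The 5th is E𝄪. A minor third above E𝄪 is G𝄪.
G𝄪 is the chord's 7th.

G##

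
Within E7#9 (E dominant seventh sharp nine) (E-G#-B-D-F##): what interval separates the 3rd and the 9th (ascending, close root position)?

M7

The 3rd is G# and the 9th is F##.
From G# to F## is 11 semitones, exactly the major seventh.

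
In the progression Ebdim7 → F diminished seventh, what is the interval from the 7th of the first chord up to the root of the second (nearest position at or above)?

augmented 3rd

Ebdim7 has Dbb as its 7th, and F diminished seventh has F as its root.
3 letter names make it a third; at 5 semitones (a half step wider than major) the quality is augmented.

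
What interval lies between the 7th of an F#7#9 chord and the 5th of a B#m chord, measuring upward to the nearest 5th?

F#7#9 has E as its 7th, and B#m has F## as its 5th.
E up to F## is 3 semitones, a half step wider than a major second, so the interval is augmented.

A2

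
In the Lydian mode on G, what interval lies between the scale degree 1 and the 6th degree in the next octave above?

G lydian: G A B C♯ D E F♯.
So we need the interval from G up to E.
From G to E is 21 semitones, exactly the major thirteenth.

major 13th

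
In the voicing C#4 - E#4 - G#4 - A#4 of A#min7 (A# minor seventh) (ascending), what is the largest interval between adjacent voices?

major third

Adjacent intervals: C#4→E#4 = major third; E#4→G#4 = minor third; G#4→A#4 = major second.
The largest is C#4 to E#4, a major third (4 semitones).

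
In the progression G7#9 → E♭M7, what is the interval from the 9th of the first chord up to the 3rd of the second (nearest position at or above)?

diminished 7th

The 9th of G7#9 is A♯; the 3rd of E♭M7 is G.
From A♯ to G: 9 semitones over a seventh = diminished.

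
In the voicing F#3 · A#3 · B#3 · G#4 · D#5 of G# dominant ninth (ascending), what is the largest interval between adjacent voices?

Adjacent intervals: F#3→A#3 = major third; A#3→B#3 = major second; B#3→G#4 = minor sixth; G#4→D#5 = perfect fifth.
The largest is B#3 to G#4, a minor sixth (8 semitones).

minor sixth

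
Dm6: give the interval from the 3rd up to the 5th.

Dm6 (D minor sixth) is spelled D F A B.
So we need the interval from F up to A.
F up to A spans 3 letter names and 4 semitones — a major third.

major third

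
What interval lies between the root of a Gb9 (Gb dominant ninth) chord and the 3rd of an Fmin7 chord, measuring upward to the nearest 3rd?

major second

Gb9 (Gb dominant ninth) has Gb as its root, and Fmin7 has Ab as its 3rd.
From Gb to Ab is 2 semitones, exactly the major second.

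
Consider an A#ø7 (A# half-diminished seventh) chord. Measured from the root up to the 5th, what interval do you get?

diminished fifth

The chord tones of A#m7b5 are A# C# E G#.
Root = A#; 5th = E.
From A# to E: 6 semitones over a fifth = diminished.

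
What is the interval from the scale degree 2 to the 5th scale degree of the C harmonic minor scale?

C harmonic minor: C D Eb F G Ab B.
Scale degree 2 = D; 5th degree = G.
Counting 4 letters and 5 half steps from D gives a perfect fourth.

perfect fourth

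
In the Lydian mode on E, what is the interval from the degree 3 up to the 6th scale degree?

perfect fourth

Spelling the Lydian mode on E: E F♯ G♯ A♯ B C♯ D♯.
Degree 3 = G♯; scale degree 6 = C♯.
Counting 4 letters and 5 half steps from G♯ gives a perfect fourth.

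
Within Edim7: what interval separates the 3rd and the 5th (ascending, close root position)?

The chord tones of E°7 are E-G-B♭-D♭.
The 3rd is G and the 5th is B♭.
From G to B♭: 3 semitones over a third = minor.

m3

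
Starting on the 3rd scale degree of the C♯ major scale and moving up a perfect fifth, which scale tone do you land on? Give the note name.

The scale is C♯ D♯ E♯ F♯ G♯ A♯ B♯.
The 3rd scale degree is E♯; a perfect fifth above that is B♯ — scale degree 7.

B#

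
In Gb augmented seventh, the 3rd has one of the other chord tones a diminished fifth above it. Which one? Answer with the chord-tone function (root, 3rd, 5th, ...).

7th

Spelling the chord: Gb–Bb–D–Fb.
The 3rd is Bb. A diminished fifth above Bb is Fb.
Fb is the chord's 7th.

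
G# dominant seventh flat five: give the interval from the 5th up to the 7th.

major 3rd

G#7b5 (G# dominant seventh flat five): G#-B#-D-F#.
So we need the interval from D up to F#.
Counting 3 letters and 4 half steps from D gives a major third.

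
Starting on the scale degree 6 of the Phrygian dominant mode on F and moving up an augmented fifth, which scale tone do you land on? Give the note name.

A

The scale is F Gb A Bb C Db Eb.
The scale degree 6 is Db; an augmented fifth above that is A — scale degree 3.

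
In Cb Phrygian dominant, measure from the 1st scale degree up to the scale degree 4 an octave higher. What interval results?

perfect 11th

Spelling Cb Phrygian dominant: Cb Dbb Eb Fb Gb Abb Bbb.
That puts Cb below Fb.
From Cb to Fb is 17 semitones, exactly the perfect eleventh.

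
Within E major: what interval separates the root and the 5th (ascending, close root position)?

perfect 5th

E major is spelled E-G#-B.
Root = E; 5th = B.
From E to B is 7 semitones, exactly the perfect fifth.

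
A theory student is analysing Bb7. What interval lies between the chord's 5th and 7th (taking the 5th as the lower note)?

minor third

Bb dominant seventh is spelled Bb D F Ab.
That puts F below Ab.
3 letter names make it a third; at 3 semitones (a half step narrower than major) the quality is minor.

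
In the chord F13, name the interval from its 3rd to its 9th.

minor seventh

The chord tones of F dominant thirteenth are F–A–C–Eb–G–D.
That puts A below G.
7 letter names make it a seventh; at 10 semitones (a half step narrower than major) the quality is minor.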